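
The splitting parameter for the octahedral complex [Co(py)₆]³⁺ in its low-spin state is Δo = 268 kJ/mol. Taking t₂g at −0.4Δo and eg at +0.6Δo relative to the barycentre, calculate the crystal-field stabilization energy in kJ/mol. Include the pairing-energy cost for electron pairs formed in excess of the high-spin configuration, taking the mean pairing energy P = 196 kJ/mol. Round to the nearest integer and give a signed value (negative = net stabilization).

py is neutral, so the +3 overall charge sits on Co: oxidation state +3.
Co is in group 9, so Co³⁺ is d⁶ (9 − 3 = 6).
Configuration: t₂g⁶ eg⁰.
Orbital CFSE = 6(-0.4) + 0(0.6) = -2.4Δo = -2.4 × 268 = -643 kJ/mol.
High-spin d⁶ would be t₂g⁴ eg² with 1 pair; low-spin has 3, so 2 excess pairs cost +2P = +392 kJ/mol.
Combining: -643 + 392 = -251 kJ/mol.

-251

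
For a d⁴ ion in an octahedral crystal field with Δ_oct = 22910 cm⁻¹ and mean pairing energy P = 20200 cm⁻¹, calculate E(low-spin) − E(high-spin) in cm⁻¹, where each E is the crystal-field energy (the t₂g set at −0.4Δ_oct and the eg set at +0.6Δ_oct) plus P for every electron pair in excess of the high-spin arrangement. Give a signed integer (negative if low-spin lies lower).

High-spin: t₂g³ eg¹, CFSE = -0.6Δ_oct = -13746 cm⁻¹.
For low-spin the configuration is t₂g⁴ eg⁰: orbital energy -1.6 × 22910 = -36656 cm⁻¹, and 1 additional pair relative to high-spin adds 20200 cm⁻¹, giving -16456 cm⁻¹.
The difference is -16456 − (-13746) = -2710 cm⁻¹, so low-spin lies lower.

-2710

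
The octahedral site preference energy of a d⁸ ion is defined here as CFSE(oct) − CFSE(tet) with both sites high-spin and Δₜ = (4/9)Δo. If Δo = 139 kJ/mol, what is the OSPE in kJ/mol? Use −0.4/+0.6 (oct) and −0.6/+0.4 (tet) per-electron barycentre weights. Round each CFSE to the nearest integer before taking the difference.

-118

In an octahedral site d⁸ (HS) is t₂g⁶ eg², giving CFSE(oct) = -1.2Δo = -167 kJ/mol.
In a tetrahedral site the filling is e⁴ t₂⁴: CFSE(tet) = -0.8Δₜ = -0.8 × (4/9)(139) = -49 kJ/mol.
OSPE = CFSE(oct) − CFSE(tet) = -167 − (-49) = -118 kJ/mol.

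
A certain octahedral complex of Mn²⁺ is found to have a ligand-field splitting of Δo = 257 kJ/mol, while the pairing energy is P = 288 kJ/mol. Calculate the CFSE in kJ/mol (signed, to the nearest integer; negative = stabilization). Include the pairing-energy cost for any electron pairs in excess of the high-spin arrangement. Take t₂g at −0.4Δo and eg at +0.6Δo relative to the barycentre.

0

Mn is in group 7, so Mn²⁺ is d⁵ (7 − 2 = 5).
Δo < P, so pairing is avoided: the ground state is high-spin.
That gives t₂g³ eg².
Orbital CFSE = 0.0Δo = 0.0 × 257 = 0 kJ/mol.
High-spin has no excess pairs, so no pairing correction applies.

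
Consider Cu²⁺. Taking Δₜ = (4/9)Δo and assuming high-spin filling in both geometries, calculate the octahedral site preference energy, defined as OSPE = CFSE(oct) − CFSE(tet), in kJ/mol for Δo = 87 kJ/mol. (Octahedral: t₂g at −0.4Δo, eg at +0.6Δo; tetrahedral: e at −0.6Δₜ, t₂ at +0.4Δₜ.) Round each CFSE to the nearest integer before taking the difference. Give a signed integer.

Cu sits in group 11; removing 2 electrons leaves Cu²⁺ with 11 − 2 = 9 d electrons.
Octahedral (high-spin): t₂g⁶ eg³, CFSE = 6(−0.4) + 3(+0.6) = -0.6Δo = -0.6 × 87 = -52 kJ/mol.
Tetrahedral: e⁴ t₂⁵, CFSE = 4(−0.6) + 5(+0.4) = -0.4Δₜ = -0.4 × (4/9) × 87 = -15 kJ/mol.
Subtracting, OSPE = -52 − (-15) = -37 kJ/mol.

-37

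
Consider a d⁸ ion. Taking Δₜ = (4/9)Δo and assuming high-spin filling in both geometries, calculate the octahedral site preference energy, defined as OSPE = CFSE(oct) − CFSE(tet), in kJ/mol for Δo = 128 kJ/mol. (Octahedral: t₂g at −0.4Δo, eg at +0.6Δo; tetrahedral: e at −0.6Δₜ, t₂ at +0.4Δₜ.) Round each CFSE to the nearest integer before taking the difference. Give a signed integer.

-108

Octahedral high-spin t₂g⁶ eg²: CFSE = -1.2 × 128 = -154 kJ/mol.
Tetrahedral e⁴ t₂⁴ gives -0.8Δₜ = -0.8 × (4/9) × 128 = -46 kJ/mol.
OSPE = CFSE(oct) − CFSE(tet) = -154 − (-46) = -108 kJ/mol.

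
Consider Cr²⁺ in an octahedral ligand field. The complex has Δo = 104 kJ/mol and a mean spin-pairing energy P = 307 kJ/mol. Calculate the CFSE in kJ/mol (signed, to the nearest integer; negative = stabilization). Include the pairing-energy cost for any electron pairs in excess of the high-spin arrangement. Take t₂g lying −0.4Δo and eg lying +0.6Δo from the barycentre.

Group 6 minus oxidation state +2 gives a d⁴ configuration for Cr²⁺.
With Δo < P the complex is high-spin.
Filling d⁴ accordingly: t₂g³ eg¹.
Orbital CFSE = -0.6Δo = -0.6 × 104 = -62 kJ/mol.
High-spin has no excess pairs, so no pairing correction applies.

-62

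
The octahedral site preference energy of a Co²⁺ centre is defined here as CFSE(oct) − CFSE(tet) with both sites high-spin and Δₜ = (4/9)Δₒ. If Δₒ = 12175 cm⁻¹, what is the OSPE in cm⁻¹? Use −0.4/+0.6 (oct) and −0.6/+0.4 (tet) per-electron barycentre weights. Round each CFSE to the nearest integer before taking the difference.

-3247

Co sits in group 9; removing 2 electrons leaves Co²⁺ with 9 − 2 = 7 d electrons.
In an octahedral site d⁷ (HS) is t2g^5 e_g^2, giving CFSE(oct) = -0.8Δₒ = -9740 cm⁻¹.
Tetrahedral: e^4 t2^3, CFSE = 4(−0.6) + 3(+0.4) = -1.2Δₜ = -1.2 × (4/9) × 12175 = -6493 cm⁻¹.
Subtracting, OSPE = -9740 − (-6493) = -3247 cm⁻¹.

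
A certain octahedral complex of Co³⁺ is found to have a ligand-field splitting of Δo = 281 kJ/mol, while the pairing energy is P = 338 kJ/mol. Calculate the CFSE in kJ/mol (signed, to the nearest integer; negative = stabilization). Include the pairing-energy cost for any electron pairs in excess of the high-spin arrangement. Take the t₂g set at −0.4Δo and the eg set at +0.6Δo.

-112

Co sits in group 9; removing 3 electrons leaves Co³⁺ with 9 − 3 = 6 d electrons.
Δo < P, so pairing is avoided: the ground state is high-spin.
That gives t₂g⁴ eg².
Orbital CFSE = -0.4Δo = -0.4 × 281 = -112 kJ/mol.
High-spin has no excess pairs, so no pairing correction applies.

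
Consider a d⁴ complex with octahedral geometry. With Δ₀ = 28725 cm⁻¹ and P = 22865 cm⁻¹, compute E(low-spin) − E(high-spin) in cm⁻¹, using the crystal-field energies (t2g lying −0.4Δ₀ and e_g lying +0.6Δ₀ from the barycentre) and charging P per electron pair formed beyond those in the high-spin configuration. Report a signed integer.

In the high-spin limit (t2g^3 e_g^1) the orbital term is -0.6Δ₀ = -17235 cm⁻¹, with no excess pairing.
Low-spin t2g^4 e_g^0 gives -1.6Δ₀ = -45960 cm⁻¹, but forming 1 extra pair costs 1P = 22865 cm⁻¹, so E(LS) = -45960 + 22865 = -23095 cm⁻¹.
The difference is -23095 − (-17235) = -5860 cm⁻¹, so low-spin lies lower.

-5860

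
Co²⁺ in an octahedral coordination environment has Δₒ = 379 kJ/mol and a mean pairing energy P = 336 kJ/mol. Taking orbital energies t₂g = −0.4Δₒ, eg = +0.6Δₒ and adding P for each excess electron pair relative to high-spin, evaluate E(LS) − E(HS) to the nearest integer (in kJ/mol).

Co sits in group 9; removing 2 electrons leaves Co²⁺ with 9 − 2 = 7 d electrons.
High-spin: t₂g⁵ eg², CFSE = -0.8Δₒ = -303 kJ/mol.
Low-spin t₂g⁶ eg¹ gives -1.8Δₒ = -682 kJ/mol, but forming 1 extra pair costs 1P = 336 kJ/mol, so E(LS) = -682 + 336 = -346 kJ/mol.
Thus E(LS) − E(HS) = -43 kJ/mol.

-43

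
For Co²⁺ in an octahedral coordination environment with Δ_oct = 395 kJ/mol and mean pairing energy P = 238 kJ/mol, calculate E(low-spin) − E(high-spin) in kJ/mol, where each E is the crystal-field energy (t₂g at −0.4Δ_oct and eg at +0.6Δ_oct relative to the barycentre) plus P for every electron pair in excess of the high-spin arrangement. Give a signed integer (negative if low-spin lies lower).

Co²⁺: group 9, so d-count = 9 − 2 = 7.
High-spin: t₂g⁵ eg², CFSE = -0.8Δ_oct = -316 kJ/mol.
Low-spin: t₂g⁶ eg¹, orbital CFSE = -1.8Δ_oct = -711 kJ/mol; plus 1 excess pair × P = +238 kJ/mol; total -473 kJ/mol.
E(LS) − E(HS) = -473 − (-316) = -157 kJ/mol.

-157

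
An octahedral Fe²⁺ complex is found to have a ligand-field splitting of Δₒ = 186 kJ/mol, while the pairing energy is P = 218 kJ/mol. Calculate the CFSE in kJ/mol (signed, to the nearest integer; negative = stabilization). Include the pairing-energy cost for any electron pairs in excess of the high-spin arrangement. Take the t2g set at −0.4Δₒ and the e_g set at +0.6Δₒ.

-74

Fe sits in group 8; removing 2 electrons leaves Fe²⁺ with 8 − 2 = 6 d electrons.
Here Δₒ < P (186 < 218), so the high-spin state is favoured.
Configuration: t2g^4 e_g^2.
Orbital CFSE = -0.4Δₒ = -0.4 × 186 = -74 kJ/mol.
High-spin has no excess pairs, so no pairing correction applies.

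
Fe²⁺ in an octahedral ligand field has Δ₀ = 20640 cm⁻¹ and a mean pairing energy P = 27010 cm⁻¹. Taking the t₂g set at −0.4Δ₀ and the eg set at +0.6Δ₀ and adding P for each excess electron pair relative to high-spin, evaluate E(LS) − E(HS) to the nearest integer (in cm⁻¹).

Fe is in group 8, so Fe²⁺ is d⁶ (8 − 2 = 6).
High-spin d⁶ fills as t₂g⁴ eg² with CFSE 4(−0.4) + 2(+0.6) = -0.4Δ₀ = -8256 cm⁻¹.
Low-spin t₂g⁶ eg⁰ gives -2.4Δ₀ = -49536 cm⁻¹, but forming 2 extra pairs costs 2P = 54020 cm⁻¹, so E(LS) = -49536 + 54020 = 4484 cm⁻¹.
E(LS) − E(HS) = 4484 − (-8256) = 12740 cm⁻¹.

12740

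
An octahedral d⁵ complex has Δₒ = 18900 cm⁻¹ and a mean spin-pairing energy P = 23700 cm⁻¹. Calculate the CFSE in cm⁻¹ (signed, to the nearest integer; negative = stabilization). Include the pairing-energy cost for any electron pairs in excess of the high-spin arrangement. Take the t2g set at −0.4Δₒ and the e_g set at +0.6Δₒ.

0

Since Δₒ = 18900 cm⁻¹ < P = 23700 cm⁻¹, the complex adopts the high-spin configuration.
Filling d⁵ accordingly: t2g^3 e_g^2.
Orbital CFSE = 0.0Δₒ = 0.0 × 18900 = 0 cm⁻¹.
High-spin has no excess pairs, so no pairing correction applies.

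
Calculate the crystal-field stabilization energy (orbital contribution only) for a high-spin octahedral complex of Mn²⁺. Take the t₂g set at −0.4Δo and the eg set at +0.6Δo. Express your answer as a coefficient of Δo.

Group 7 minus oxidation state +2 gives a d⁵ configuration for Mn²⁺.
Configuration: t₂g³ eg².
CFSE = 3(-0.4Δo) + 2(0.6Δo) = -1.2Δo + 1.2Δo = 0.0Δo.

0.0 Δo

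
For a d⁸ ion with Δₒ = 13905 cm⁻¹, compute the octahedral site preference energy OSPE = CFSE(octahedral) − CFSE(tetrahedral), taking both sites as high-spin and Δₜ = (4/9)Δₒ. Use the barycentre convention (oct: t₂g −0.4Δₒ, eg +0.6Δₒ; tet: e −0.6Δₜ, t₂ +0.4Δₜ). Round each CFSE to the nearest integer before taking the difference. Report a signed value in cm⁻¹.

Octahedral high-spin t2g^6 e_g^2: CFSE = -1.2 × 13905 = -16686 cm⁻¹.
In a tetrahedral site the filling is e^4 t2^4: CFSE(tet) = -0.8Δₜ = -0.8 × (4/9)(13905) = -4944 cm⁻¹.
Subtracting, OSPE = -16686 − (-4944) = -11742 cm⁻¹.

-11742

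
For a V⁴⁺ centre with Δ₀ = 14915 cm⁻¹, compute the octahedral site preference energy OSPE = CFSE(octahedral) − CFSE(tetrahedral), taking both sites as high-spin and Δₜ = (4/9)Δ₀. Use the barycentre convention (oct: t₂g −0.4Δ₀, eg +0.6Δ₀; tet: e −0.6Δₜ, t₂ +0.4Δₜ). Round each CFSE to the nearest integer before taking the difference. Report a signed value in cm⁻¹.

V is in group 5, so V⁴⁺ is d¹ (5 − 4 = 1).
Octahedral high-spin t₂g¹ eg⁰: CFSE = -0.4 × 14915 = -5966 cm⁻¹.
Tetrahedral e¹ t₂⁰ gives -0.6Δₜ = -0.6 × (4/9) × 14915 = -3977 cm⁻¹.
OSPE = -5966 − (-3977) = -1989 cm⁻¹.

-1989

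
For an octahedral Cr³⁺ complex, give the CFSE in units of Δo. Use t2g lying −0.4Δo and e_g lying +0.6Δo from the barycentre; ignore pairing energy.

-1.2 Δo

Cr sits in group 6; removing 3 electrons leaves Cr³⁺ with 6 − 3 = 3 d electrons.
For octahedral d³ the high- and low-spin configurations coincide.
Configuration: t2g^3 e_g^0.
CFSE = 3(-0.4Δo) + 0(0.6Δo) = -1.2Δo + 0.0Δo = -1.2Δo.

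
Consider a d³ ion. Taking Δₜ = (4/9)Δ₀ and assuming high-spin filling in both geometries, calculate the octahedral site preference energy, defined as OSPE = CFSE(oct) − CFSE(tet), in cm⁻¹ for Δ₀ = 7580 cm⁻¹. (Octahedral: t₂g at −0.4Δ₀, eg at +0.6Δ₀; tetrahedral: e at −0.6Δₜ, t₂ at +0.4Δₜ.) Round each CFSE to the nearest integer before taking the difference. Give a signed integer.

-6401

Octahedral high-spin t₂g³ eg⁰: CFSE = -1.2 × 7580 = -9096 cm⁻¹.
In a tetrahedral site the filling is e² t₂¹: CFSE(tet) = -0.8Δₜ = -0.8 × (4/9)(7580) = -2695 cm⁻¹.
OSPE = CFSE(oct) − CFSE(tet) = -9096 − (-2695) = -6401 cm⁻¹.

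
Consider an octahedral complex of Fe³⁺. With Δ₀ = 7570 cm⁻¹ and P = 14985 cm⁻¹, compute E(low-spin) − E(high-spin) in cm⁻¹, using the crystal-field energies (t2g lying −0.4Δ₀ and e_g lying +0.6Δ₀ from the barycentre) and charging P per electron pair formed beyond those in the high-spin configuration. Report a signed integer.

Fe sits in group 8; removing 3 electrons leaves Fe³⁺ with 8 − 3 = 5 d electrons.
High-spin d⁵ fills as t2g^3 e_g^2 with CFSE 3(−0.4) + 2(+0.6) = 0.0Δ₀ = 0 cm⁻¹.
Low-spin: t2g^5 e_g^0, orbital CFSE = -2.0Δ₀ = -15140 cm⁻¹; plus 2 excess pairs × P = +29970 cm⁻¹; total 14830 cm⁻¹.
E(LS) − E(HS) = 14830 − (0) = 14830 cm⁻¹.

14830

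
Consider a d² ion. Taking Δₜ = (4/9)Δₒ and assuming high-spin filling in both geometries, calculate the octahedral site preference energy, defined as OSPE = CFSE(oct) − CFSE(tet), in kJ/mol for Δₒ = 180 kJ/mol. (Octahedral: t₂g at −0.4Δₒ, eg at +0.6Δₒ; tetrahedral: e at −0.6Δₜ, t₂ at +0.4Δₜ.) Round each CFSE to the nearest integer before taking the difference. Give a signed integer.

-48

In an octahedral site d² (HS) is t₂g² eg⁰, giving CFSE(oct) = -0.8Δₒ = -144 kJ/mol.
Tetrahedral: e² t₂⁰, CFSE = 2(−0.6) + 0(+0.4) = -1.2Δₜ = -1.2 × (4/9) × 180 = -96 kJ/mol.
OSPE = -144 − (-96) = -48 kJ/mol.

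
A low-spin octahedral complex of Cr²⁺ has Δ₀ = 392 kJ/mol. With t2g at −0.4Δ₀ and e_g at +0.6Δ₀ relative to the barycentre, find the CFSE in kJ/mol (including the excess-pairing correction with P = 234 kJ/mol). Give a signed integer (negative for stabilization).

Cr sits in group 6; removing 2 electrons leaves Cr²⁺ with 6 − 2 = 4 d electrons.
The d⁴ electrons fill as t2g^4 e_g^0.
The orbital stabilization is -1.6Δ₀ = -1.6 × 392 = -627 kJ/mol.
High-spin d⁴ would be t2g^3 e_g^1 with 0 pairs; low-spin has 1, so 1 excess pair costs +1P = +234 kJ/mol.
Overall CFSE = -627 + 234 = -393 kJ/mol.

-393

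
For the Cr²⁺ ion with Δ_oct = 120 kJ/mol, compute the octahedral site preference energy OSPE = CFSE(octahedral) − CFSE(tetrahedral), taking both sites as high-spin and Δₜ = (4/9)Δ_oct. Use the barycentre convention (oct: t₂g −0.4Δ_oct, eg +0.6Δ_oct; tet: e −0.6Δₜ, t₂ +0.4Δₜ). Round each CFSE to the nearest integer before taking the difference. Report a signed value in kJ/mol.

-51

Cr²⁺: group 6, so d-count = 6 − 2 = 4.
In an octahedral site d⁴ (HS) is t₂g³ eg¹, giving CFSE(oct) = -0.6Δ_oct = -72 kJ/mol.
Tetrahedral: e² t₂², CFSE = 2(−0.6) + 2(+0.4) = -0.4Δₜ = -0.4 × (4/9) × 120 = -21 kJ/mol.
OSPE = -72 − (-21) = -51 kJ/mol.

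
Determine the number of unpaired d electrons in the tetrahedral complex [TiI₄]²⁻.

2

Each I⁻ contributes -1; 4 × (-1) = -4. With overall charge -2, Ti is in the +2 oxidation state.
Group 4 minus oxidation state +2 gives a d² configuration for Ti²⁺.
With tetrahedral geometry the complex is necessarily high-spin.
Configuration: e² t₂⁰, giving 2 unpaired electrons.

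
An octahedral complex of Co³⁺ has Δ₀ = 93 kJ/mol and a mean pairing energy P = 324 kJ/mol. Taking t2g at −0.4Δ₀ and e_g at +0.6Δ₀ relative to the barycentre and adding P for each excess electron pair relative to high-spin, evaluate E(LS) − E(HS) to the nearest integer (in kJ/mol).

462

Co sits in group 9; removing 3 electrons leaves Co³⁺ with 9 − 3 = 6 d electrons.
High-spin d⁶ fills as t2g^4 e_g^2 with CFSE 4(−0.4) + 2(+0.6) = -0.4Δ₀ = -37 kJ/mol.
Low-spin t2g^6 e_g^0 gives -2.4Δ₀ = -223 kJ/mol, but forming 2 extra pairs costs 2P = 648 kJ/mol, so E(LS) = -223 + 648 = 425 kJ/mol.
The difference is 425 − (-37) = 462 kJ/mol, so high-spin lies lower.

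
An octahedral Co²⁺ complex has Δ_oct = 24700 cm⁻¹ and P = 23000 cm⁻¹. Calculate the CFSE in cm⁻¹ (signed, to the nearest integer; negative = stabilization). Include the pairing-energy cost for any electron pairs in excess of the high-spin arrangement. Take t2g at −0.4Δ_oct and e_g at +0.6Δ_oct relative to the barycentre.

-21460

Co²⁺: group 9, so d-count = 9 − 2 = 7.
Since Δ_oct = 24700 cm⁻¹ > P = 23000 cm⁻¹, the complex adopts the low-spin configuration.
Filling d⁷ accordingly: t2g^6 e_g^1.
Orbital CFSE = -1.8Δ_oct = -1.8 × 24700 = -44460 cm⁻¹.
Excess pairs vs high-spin: 3 − 2 = 1; pairing cost = +23000 cm⁻¹.
Net CFSE = -44460 + 23000 = -21460 cm⁻¹.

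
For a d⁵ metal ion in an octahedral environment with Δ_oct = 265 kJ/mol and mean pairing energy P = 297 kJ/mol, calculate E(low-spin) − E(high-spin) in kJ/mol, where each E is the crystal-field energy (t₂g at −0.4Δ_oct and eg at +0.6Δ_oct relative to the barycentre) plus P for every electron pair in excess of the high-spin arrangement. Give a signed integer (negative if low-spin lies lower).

In the high-spin limit (t₂g³ eg²) the orbital term is 0.0Δ_oct = 0 kJ/mol, with no excess pairing.
For low-spin the configuration is t₂g⁵ eg⁰: orbital energy -2.0 × 265 = -530 kJ/mol, and 2 additional pairs relative to high-spin add 594 kJ/mol, giving 64 kJ/mol.
The difference is 64 − (0) = 64 kJ/mol, so high-spin lies lower.

64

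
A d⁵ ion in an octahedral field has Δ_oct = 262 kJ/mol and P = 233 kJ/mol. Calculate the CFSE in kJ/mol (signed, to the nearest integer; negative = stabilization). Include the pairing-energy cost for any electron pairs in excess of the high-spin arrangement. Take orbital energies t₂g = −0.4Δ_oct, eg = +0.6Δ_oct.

With Δ_oct > P the complex is low-spin.
Filling d⁵ accordingly: t₂g⁵ eg⁰.
Orbital CFSE = -2.0Δ_oct = -2.0 × 262 = -524 kJ/mol.
Excess pairs vs high-spin: 2 − 0 = 2; pairing cost = +466 kJ/mol.
Net CFSE = -524 + 466 = -58 kJ/mol.

-58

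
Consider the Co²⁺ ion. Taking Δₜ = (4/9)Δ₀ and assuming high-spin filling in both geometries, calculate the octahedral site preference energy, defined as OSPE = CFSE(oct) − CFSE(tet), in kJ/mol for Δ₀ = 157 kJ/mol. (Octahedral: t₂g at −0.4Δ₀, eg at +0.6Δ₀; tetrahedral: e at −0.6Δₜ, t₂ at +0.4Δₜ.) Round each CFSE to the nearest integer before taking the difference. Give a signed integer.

-42

Group 9 minus oxidation state +2 gives a d⁷ configuration for Co²⁺.
Octahedral (high-spin): t₂g⁵ eg², CFSE = 5(−0.4) + 2(+0.6) = -0.8Δ₀ = -0.8 × 157 = -126 kJ/mol.
Tetrahedral: e⁴ t₂³, CFSE = 4(−0.6) + 3(+0.4) = -1.2Δₜ = -1.2 × (4/9) × 157 = -84 kJ/mol.
OSPE = CFSE(oct) − CFSE(tet) = -126 − (-84) = -42 kJ/mol.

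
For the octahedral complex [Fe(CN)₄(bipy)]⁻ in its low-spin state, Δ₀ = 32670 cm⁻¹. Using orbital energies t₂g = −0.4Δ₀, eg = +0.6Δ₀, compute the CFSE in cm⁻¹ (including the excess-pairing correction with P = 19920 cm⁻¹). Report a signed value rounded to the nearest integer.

-25500

Ligand charges: 4×(-1) from CN⁻ and 1×(+0) from bipy sum to -4; with overall charge -1, Fe is +3.
Fe sits in group 8; removing 3 electrons leaves Fe³⁺ with 8 − 3 = 5 d electrons.
Electron filling gives t₂g⁵ eg⁰.
CFSE(orbital) = 5×(-0.4Δ₀) + 0×(0.6Δ₀) = -2.0Δ₀; with Δ₀ = 32670 cm⁻¹ that is -65340 cm⁻¹.
Pairing penalty: 2 pairs vs 0 in the high-spin reference → 2 extra × P = 39840 cm⁻¹.
Combining: -65340 + 39840 = -25500 cm⁻¹.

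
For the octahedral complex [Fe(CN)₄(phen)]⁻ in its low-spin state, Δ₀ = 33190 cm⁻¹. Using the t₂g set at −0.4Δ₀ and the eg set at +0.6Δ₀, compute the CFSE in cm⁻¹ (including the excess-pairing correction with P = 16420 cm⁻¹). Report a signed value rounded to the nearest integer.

Ligand charges: 4×(-1) from CN⁻ and 1×(+0) from phen sum to -4; with overall charge -1, Fe is +3.
Fe³⁺: group 8, so d-count = 8 − 3 = 5.
Electron filling gives t₂g⁵ eg⁰.
The orbital stabilization is -2.0Δ₀ = -2.0 × 33190 = -66380 cm⁻¹.
Pairing penalty: 2 pairs vs 0 in the high-spin reference → 2 extra × P = 32840 cm⁻¹.
Net CFSE = -66380 + 32840 = -33540 cm⁻¹.

-33540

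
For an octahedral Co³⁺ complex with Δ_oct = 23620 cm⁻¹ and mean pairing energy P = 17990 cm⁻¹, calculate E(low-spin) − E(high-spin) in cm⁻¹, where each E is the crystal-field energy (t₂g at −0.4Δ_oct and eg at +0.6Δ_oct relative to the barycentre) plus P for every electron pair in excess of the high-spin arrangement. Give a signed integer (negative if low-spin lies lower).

Co sits in group 9; removing 3 electrons leaves Co³⁺ with 9 − 3 = 6 d electrons.
High-spin d⁶ fills as t₂g⁴ eg² with CFSE 4(−0.4) + 2(+0.6) = -0.4Δ_oct = -9448 cm⁻¹.
Low-spin t₂g⁶ eg⁰ gives -2.4Δ_oct = -56688 cm⁻¹, but forming 2 extra pairs costs 2P = 35980 cm⁻¹, so E(LS) = -56688 + 35980 = -20708 cm⁻¹.
The difference is -20708 − (-9448) = -11260 cm⁻¹, so low-spin lies lower.

-11260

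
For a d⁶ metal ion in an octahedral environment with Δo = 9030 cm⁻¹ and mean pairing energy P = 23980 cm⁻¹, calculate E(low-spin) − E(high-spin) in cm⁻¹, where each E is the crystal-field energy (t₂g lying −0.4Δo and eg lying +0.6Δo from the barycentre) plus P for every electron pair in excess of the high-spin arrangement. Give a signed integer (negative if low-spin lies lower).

In the high-spin limit (t₂g⁴ eg²) the orbital term is -0.4Δo = -3612 cm⁻¹, with no excess pairing.
Low-spin: t₂g⁶ eg⁰, orbital CFSE = -2.4Δo = -21672 cm⁻¹; plus 2 excess pairs × P = +47960 cm⁻¹; total 26288 cm⁻¹.
The difference is 26288 − (-3612) = 29900 cm⁻¹, so high-spin lies lower.

29900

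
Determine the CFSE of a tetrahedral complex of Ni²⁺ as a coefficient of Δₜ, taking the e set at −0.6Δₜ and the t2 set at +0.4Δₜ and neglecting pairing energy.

Ni is in group 10, so Ni²⁺ is d⁸ (10 − 2 = 8).
With tetrahedral geometry the complex is necessarily high-spin.
Configuration: e^4 t2^4.
CFSE = 4(-0.6Δₜ) + 4(0.4Δₜ) = -2.4Δₜ + 1.6Δₜ = -0.8Δₜ.

-0.8 Δₜ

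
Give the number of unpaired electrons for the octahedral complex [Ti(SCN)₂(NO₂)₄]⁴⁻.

2

Ligand charges: 2×(-1) from SCN⁻ and 4×(-1) from NO₂⁻ sum to -6; with overall charge -4, Ti is +2.
Group 4 minus oxidation state +2 gives a d² configuration for Ti²⁺.
Configuration: t2g^2 e_g^0, giving 2 unpaired electrons.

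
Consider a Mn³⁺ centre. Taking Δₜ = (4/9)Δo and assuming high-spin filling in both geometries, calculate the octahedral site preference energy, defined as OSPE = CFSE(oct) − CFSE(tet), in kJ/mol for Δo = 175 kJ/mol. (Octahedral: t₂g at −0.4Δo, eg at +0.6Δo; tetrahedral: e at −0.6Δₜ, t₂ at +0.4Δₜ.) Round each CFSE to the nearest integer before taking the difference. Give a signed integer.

-74

Mn³⁺: group 7, so d-count = 7 − 3 = 4.
Octahedral high-spin t2g^3 e_g^1: CFSE = -0.6 × 175 = -105 kJ/mol.
Tetrahedral e^2 t2^2 gives -0.4Δₜ = -0.4 × (4/9) × 175 = -31 kJ/mol.
Subtracting, OSPE = -105 − (-31) = -74 kJ/mol.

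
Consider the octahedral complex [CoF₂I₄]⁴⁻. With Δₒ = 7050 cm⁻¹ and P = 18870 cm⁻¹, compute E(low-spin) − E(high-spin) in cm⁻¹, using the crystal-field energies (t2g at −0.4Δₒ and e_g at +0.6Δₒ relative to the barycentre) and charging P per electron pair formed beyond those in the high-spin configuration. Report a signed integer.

11820

Ligand charges: 2×(-1) from F⁻ and 4×(-1) from I⁻ sum to -6; with overall charge -4, Co is +2.
Co is in group 9, so Co²⁺ is d⁷ (9 − 2 = 7).
High-spin d⁷ fills as t2g^5 e_g^2 with CFSE 5(−0.4) + 2(+0.6) = -0.8Δₒ = -5640 cm⁻¹.
Low-spin t2g^6 e_g^1 gives -1.8Δₒ = -12690 cm⁻¹, but forming 1 extra pair costs 1P = 18870 cm⁻¹, so E(LS) = -12690 + 18870 = 6180 cm⁻¹.
E(LS) − E(HS) = 6180 − (-5640) = 11820 cm⁻¹.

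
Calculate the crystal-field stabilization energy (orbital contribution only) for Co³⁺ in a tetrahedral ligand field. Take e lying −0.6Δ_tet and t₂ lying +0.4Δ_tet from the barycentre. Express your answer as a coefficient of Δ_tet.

Co is in group 9, so Co³⁺ is d⁶ (9 − 3 = 6).
Tetrahedral fields are weak (Δₜ ≈ 4/9 Δₒ), so electrons fill high-spin.
Configuration: e³ t₂³.
CFSE = 3(-0.6Δ_tet) + 3(0.4Δ_tet) = -1.8Δ_tet + 1.2Δ_tet = -0.6Δ_tet.

-0.6 Δ_tet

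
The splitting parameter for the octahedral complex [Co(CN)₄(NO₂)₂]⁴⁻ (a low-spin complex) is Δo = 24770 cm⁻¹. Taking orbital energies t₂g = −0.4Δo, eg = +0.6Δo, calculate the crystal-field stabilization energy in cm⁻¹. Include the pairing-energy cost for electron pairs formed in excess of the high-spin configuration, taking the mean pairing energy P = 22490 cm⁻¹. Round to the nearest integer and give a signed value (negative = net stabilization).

-22096

Ligand charges: 4×(-1) from CN⁻ and 2×(-1) from NO₂⁻ sum to -6; with overall charge -4, Co is +2.
Co is in group 9, so Co²⁺ is d⁷ (9 − 2 = 7).
Electron filling gives t₂g⁶ eg¹.
CFSE(orbital) = 6×(-0.4Δo) + 1×(0.6Δo) = -1.8Δo; with Δo = 24770 cm⁻¹ that is -44586 cm⁻¹.
Pairing penalty: 3 pairs vs 2 in the high-spin reference → 1 extra × P = 22490 cm⁻¹.
Combining: -44586 + 22490 = -22096 cm⁻¹.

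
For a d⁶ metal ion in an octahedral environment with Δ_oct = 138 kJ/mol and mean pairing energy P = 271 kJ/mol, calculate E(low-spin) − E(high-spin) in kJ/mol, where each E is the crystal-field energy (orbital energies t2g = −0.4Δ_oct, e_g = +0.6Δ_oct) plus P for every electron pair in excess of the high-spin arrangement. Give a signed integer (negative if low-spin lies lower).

266

In the high-spin limit (t2g^4 e_g^2) the orbital term is -0.4Δ_oct = -55 kJ/mol, with no excess pairing.
Low-spin: t2g^6 e_g^0, orbital CFSE = -2.4Δ_oct = -331 kJ/mol; plus 2 excess pairs × P = +542 kJ/mol; total 211 kJ/mol.
The difference is 211 − (-55) = 266 kJ/mol, so high-spin lies lower.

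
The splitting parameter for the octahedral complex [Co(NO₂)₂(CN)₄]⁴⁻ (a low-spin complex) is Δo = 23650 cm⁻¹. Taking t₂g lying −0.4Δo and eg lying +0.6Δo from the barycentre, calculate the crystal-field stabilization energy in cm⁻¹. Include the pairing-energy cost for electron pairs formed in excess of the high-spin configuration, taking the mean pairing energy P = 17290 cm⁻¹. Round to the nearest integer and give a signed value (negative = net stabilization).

-25280

Ligand charges: 2×(-1) from NO₂⁻ and 4×(-1) from CN⁻ sum to -6; with overall charge -4, Co is +2.
Co is in group 9, so Co²⁺ is d⁷ (9 − 2 = 7).
The d⁷ electrons fill as t₂g⁶ eg¹.
Orbital CFSE = 6(-0.4) + 1(0.6) = -1.8Δo = -1.8 × 23650 = -42570 cm⁻¹.
Relative to high-spin t₂g⁵ eg² (2 paired), the low-spin configuration has 1 additional pair, contributing +1 × 17290 = +17290 cm⁻¹.
Combining: -42570 + 17290 = -25280 cm⁻¹.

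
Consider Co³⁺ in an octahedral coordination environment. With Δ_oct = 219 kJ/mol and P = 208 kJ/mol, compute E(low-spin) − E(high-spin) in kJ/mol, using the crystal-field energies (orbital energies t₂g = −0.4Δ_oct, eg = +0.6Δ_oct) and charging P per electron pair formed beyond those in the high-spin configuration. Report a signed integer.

-22

Group 9 minus oxidation state +3 gives a d⁶ configuration for Co³⁺.
In the high-spin limit (t₂g⁴ eg²) the orbital term is -0.4Δ_oct = -88 kJ/mol, with no excess pairing.
Low-spin: t₂g⁶ eg⁰, orbital CFSE = -2.4Δ_oct = -526 kJ/mol; plus 2 excess pairs × P = +416 kJ/mol; total -110 kJ/mol.
Thus E(LS) − E(HS) = -22 kJ/mol.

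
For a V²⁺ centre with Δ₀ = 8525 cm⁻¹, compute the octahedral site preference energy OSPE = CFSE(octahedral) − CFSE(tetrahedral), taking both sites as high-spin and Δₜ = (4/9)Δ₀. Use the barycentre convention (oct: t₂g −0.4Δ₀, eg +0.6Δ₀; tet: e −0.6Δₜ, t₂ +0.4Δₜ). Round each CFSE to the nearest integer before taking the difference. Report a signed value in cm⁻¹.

-7199

V is in group 5, so V²⁺ is d³ (5 − 2 = 3).
Octahedral high-spin t₂g³ eg⁰: CFSE = -1.2 × 8525 = -10230 cm⁻¹.
Tetrahedral: e² t₂¹, CFSE = 2(−0.6) + 1(+0.4) = -0.8Δₜ = -0.8 × (4/9) × 8525 = -3031 cm⁻¹.
Subtracting, OSPE = -10230 − (-3031) = -7199 cm⁻¹.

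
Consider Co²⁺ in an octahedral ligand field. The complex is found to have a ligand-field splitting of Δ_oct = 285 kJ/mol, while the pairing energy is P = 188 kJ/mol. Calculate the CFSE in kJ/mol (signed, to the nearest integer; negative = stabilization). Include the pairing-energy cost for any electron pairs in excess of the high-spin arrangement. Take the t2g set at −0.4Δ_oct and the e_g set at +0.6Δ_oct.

Group 9 minus oxidation state +2 gives a d⁷ configuration for Co²⁺.
Δ_oct > P, so pairing is preferred: the ground state is low-spin.
Configuration: t2g^6 e_g^1.
Orbital CFSE = -1.8Δ_oct = -1.8 × 285 = -513 kJ/mol.
Excess pairs vs high-spin: 3 − 2 = 1; pairing cost = +188 kJ/mol.
Net CFSE = -513 + 188 = -325 kJ/mol.

-325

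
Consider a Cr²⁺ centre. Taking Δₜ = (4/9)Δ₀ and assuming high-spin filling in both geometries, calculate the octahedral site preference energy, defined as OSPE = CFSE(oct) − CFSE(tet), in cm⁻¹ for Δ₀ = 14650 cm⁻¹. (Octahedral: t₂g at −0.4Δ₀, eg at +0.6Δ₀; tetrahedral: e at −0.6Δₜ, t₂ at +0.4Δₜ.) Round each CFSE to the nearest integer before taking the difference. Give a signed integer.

-6186

Cr is in group 6, so Cr²⁺ is d⁴ (6 − 2 = 4).
In an octahedral site d⁴ (HS) is t2g^3 e_g^1, giving CFSE(oct) = -0.6Δ₀ = -8790 cm⁻¹.
Tetrahedral e^2 t2^2 gives -0.4Δₜ = -0.4 × (4/9) × 14650 = -2604 cm⁻¹.
OSPE = -8790 − (-2604) = -6186 cm⁻¹.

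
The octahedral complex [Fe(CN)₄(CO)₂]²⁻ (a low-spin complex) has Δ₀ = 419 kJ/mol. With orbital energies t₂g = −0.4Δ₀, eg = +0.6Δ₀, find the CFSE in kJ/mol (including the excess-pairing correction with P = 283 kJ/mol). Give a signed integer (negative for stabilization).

Ligand charges: 4×(-1) from CN⁻ and 2×(+0) from CO sum to -4; with overall charge -2, Fe is +2.
Fe²⁺: group 8, so d-count = 8 − 2 = 6.
Electron filling gives t₂g⁶ eg⁰.
Orbital CFSE = 6(-0.4) + 0(0.6) = -2.4Δ₀ = -2.4 × 419 = -1006 kJ/mol.
Relative to high-spin t₂g⁴ eg² (1 paired), the low-spin configuration has 2 additional pairs, contributing +2 × 283 = +566 kJ/mol.
Overall CFSE = -1006 + 566 = -440 kJ/mol.

-440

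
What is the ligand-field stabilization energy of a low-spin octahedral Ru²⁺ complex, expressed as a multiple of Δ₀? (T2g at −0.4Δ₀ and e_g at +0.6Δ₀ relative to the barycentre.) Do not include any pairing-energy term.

-2.4 Δ₀

Ru sits in group 8; removing 2 electrons leaves Ru²⁺ with 8 − 2 = 6 d electrons.
Configuration: t2g^6 e_g^0.
CFSE = 6(-0.4Δ₀) + 0(0.6Δ₀) = -2.4Δ₀ + 0.0Δ₀ = -2.4Δ₀.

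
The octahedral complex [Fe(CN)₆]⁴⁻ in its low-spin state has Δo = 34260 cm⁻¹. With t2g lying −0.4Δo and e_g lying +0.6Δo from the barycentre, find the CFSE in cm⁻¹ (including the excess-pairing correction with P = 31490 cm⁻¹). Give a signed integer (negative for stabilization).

Each CN⁻ contributes -1; 6 × (-1) = -6. With overall charge -4, Fe is in the +2 oxidation state.
Group 8 minus oxidation state +2 gives a d⁶ configuration for Fe²⁺.
Configuration: t2g^6 e_g^0.
CFSE(orbital) = 6×(-0.4Δo) + 0×(0.6Δo) = -2.4Δo; with Δo = 34260 cm⁻¹ that is -82224 cm⁻¹.
High-spin d⁶ would be t2g^4 e_g^2 with 1 pair; low-spin has 3, so 2 excess pairs cost +2P = +62980 cm⁻¹.
Overall CFSE = -82224 + 62980 = -19244 cm⁻¹.

-19244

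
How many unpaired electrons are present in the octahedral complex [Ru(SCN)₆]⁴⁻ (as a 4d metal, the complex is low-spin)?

0

Each SCN⁻ contributes -1; 6 × (-1) = -6. With overall charge -4, Ru is in the +2 oxidation state.
Group 8 minus oxidation state +2 gives a d⁶ configuration for Ru²⁺.
Configuration: t₂g⁶ eg⁰, giving 0 unpaired electrons.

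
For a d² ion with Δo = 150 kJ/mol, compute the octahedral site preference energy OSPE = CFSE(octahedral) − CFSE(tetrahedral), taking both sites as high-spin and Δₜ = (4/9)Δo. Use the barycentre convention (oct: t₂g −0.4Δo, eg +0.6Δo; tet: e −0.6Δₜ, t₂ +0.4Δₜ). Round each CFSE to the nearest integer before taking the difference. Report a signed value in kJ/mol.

-40

Octahedral (high-spin): t₂g² eg⁰, CFSE = 2(−0.4) + 0(+0.6) = -0.8Δo = -0.8 × 150 = -120 kJ/mol.
In a tetrahedral site the filling is e² t₂⁰: CFSE(tet) = -1.2Δₜ = -1.2 × (4/9)(150) = -80 kJ/mol.
OSPE = -120 − (-80) = -40 kJ/mol.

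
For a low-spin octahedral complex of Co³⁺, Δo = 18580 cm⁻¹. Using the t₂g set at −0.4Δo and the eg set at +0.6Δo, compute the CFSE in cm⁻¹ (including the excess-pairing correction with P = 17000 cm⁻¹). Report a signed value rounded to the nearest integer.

Co³⁺: group 9, so d-count = 9 − 3 = 6.
Electron filling gives t₂g⁶ eg⁰.
The orbital stabilization is -2.4Δo = -2.4 × 18580 = -44592 cm⁻¹.
Pairing penalty: 3 pairs vs 1 in the high-spin reference → 2 extra × P = 34000 cm⁻¹.
Combining: -44592 + 34000 = -10592 cm⁻¹.

-10592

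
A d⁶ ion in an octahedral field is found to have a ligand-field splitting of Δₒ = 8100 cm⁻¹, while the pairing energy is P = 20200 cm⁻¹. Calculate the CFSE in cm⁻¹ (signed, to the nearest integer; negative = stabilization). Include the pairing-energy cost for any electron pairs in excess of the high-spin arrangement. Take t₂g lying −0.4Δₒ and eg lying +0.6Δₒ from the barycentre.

With Δₒ < P the complex is high-spin.
That gives t₂g⁴ eg².
Orbital CFSE = -0.4Δₒ = -0.4 × 8100 = -3240 cm⁻¹.
High-spin has no excess pairs, so no pairing correction applies.

-3240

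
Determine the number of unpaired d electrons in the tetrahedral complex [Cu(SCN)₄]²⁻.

Each SCN⁻ contributes -1; 4 × (-1) = -4. With overall charge -2, Cu is in the +2 oxidation state.
Cu sits in group 11; removing 2 electrons leaves Cu²⁺ with 11 − 2 = 9 d electrons.
Tetrahedral splitting is small, so the complex is high-spin.
Configuration: e^4 t2^5, giving 1 unpaired electron.

1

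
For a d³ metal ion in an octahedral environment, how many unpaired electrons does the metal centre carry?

Configuration: t₂g³ eg⁰, giving 3 unpaired electrons.

3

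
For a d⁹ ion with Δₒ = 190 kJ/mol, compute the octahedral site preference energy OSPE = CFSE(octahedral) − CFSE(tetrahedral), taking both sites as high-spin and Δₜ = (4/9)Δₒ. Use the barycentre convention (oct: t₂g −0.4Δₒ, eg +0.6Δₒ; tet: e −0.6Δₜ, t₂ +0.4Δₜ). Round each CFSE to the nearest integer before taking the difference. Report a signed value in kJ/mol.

Octahedral (high-spin): t2g^6 e_g^3, CFSE = 6(−0.4) + 3(+0.6) = -0.6Δₒ = -0.6 × 190 = -114 kJ/mol.
In a tetrahedral site the filling is e^4 t2^5: CFSE(tet) = -0.4Δₜ = -0.4 × (4/9)(190) = -34 kJ/mol.
Subtracting, OSPE = -114 − (-34) = -80 kJ/mol.

-80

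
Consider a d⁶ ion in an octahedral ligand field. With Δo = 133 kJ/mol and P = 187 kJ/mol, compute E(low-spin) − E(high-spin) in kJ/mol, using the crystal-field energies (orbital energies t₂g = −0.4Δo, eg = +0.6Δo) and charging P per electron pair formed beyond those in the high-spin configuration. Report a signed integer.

High-spin d⁶ fills as t₂g⁴ eg² with CFSE 4(−0.4) + 2(+0.6) = -0.4Δo = -53 kJ/mol.
For low-spin the configuration is t₂g⁶ eg⁰: orbital energy -2.4 × 133 = -319 kJ/mol, and 2 additional pairs relative to high-spin add 374 kJ/mol, giving 55 kJ/mol.
E(LS) − E(HS) = 55 − (-53) = 108 kJ/mol.

108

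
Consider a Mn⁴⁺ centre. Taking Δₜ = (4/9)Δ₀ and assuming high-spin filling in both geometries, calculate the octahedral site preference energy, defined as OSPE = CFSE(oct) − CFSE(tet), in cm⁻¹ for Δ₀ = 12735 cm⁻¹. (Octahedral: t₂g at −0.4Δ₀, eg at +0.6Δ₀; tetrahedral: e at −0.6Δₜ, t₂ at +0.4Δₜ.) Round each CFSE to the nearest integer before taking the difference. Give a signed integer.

-10754

Mn is in group 7, so Mn⁴⁺ is d³ (7 − 4 = 3).
In an octahedral site d³ (HS) is t₂g³ eg⁰, giving CFSE(oct) = -1.2Δ₀ = -15282 cm⁻¹.
In a tetrahedral site the filling is e² t₂¹: CFSE(tet) = -0.8Δₜ = -0.8 × (4/9)(12735) = -4528 cm⁻¹.
Subtracting, OSPE = -15282 − (-4528) = -10754 cm⁻¹.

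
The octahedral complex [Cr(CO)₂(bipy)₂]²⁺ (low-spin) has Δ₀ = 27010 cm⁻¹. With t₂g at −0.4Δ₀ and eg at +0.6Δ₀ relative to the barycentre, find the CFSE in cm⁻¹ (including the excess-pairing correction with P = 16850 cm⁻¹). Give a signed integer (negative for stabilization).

Ligand charges: 2×(+0) from CO and 2×(+0) from bipy sum to +0; with overall charge +2, Cr is +2.
Group 6 minus oxidation state +2 gives a d⁴ configuration for Cr²⁺.
Configuration: t₂g⁴ eg⁰.
Orbital CFSE = 4(-0.4) + 0(0.6) = -1.6Δ₀ = -1.6 × 27010 = -43216 cm⁻¹.
Relative to high-spin t₂g³ eg¹ (0 paired), the low-spin configuration has 1 additional pair, contributing +1 × 16850 = +16850 cm⁻¹.
Overall CFSE = -43216 + 16850 = -26366 cm⁻¹.

-26366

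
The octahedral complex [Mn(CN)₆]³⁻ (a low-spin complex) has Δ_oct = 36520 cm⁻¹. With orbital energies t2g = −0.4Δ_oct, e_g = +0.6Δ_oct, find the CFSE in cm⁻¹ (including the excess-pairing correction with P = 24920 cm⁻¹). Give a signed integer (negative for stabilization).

-33512

Each CN⁻ contributes -1; 6 × (-1) = -6. With overall charge -3, Mn is in the +3 oxidation state.
Mn sits in group 7; removing 3 electrons leaves Mn³⁺ with 7 − 3 = 4 d electrons.
Electron filling gives t2g^4 e_g^0.
CFSE(orbital) = 4×(-0.4Δ_oct) + 0×(0.6Δ_oct) = -1.6Δ_oct; with Δ_oct = 36520 cm⁻¹ that is -58432 cm⁻¹.
Pairing penalty: 1 pair vs 0 in the high-spin reference → 1 extra × P = 24920 cm⁻¹.
Overall CFSE = -58432 + 24920 = -33512 cm⁻¹.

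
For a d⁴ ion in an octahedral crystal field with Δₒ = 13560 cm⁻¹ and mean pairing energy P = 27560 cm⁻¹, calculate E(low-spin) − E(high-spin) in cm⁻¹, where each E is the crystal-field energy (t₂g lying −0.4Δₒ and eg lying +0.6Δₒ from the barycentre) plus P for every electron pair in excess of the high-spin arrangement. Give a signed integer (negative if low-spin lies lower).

14000

High-spin: t₂g³ eg¹, CFSE = -0.6Δₒ = -8136 cm⁻¹.
Low-spin: t₂g⁴ eg⁰, orbital CFSE = -1.6Δₒ = -21696 cm⁻¹; plus 1 excess pair × P = +27560 cm⁻¹; total 5864 cm⁻¹.
The difference is 5864 − (-8136) = 14000 cm⁻¹, so high-spin lies lower.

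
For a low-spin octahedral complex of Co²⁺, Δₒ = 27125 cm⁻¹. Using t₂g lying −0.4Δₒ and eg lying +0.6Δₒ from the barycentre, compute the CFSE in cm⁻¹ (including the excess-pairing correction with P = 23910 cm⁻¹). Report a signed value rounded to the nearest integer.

-24915

Group 9 minus oxidation state +2 gives a d⁷ configuration for Co²⁺.
Configuration: t₂g⁶ eg¹.
Orbital CFSE = 6(-0.4) + 1(0.6) = -1.8Δₒ = -1.8 × 27125 = -48825 cm⁻¹.
Pairing penalty: 3 pairs vs 2 in the high-spin reference → 1 extra × P = 23910 cm⁻¹.
Combining: -48825 + 23910 = -24915 cm⁻¹.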